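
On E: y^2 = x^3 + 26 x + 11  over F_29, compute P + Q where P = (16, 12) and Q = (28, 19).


P != Q, so use the chord formula.
s = (y2 - y1) / (x2 - x1) = (7) / (12) mod 29 = 3
x3 = s^2 - x1 - x2 mod 29 = 3^2 - 16 - 28 = 23
y3 = s (x1 - x3) - y1 mod 29 = 3 * (16 - 23) - 12 = 25

P + Q = (23, 25)


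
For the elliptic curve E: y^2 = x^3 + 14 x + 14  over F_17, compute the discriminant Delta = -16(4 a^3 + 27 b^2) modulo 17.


4 a^3 + 27 b^2 = 4*14^3 + 27*14^2 = 10976 + 5292 = 16268
Delta = -16 * (16268) = -260288
Delta mod 17 = 16

Delta = 16 (mod 17)


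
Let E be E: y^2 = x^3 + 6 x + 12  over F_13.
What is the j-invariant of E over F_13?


Delta = -16(4 a^3 + 27 b^2) mod 13 = 5
-1728 * (4 a)^3 = -1728 * (4*6)^3 mod 13 = 5
j = 5 * 5^(-1) mod 13 = 1

j = 1 (mod 13)


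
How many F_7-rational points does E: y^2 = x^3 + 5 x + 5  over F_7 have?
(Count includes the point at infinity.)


For each x in F_7, count y with y^2 = x^3 + 5 x + 5 mod 7:
  x = 1: RHS = 4, y in [2, 5]  -> 2 point(s)
  x = 2: RHS = 2, y in [3, 4]  -> 2 point(s)
  x = 5: RHS = 1, y in [1, 6]  -> 2 point(s)
Affine points: 6. Add the point at infinity: total = 7.

#E(F_7) = 7


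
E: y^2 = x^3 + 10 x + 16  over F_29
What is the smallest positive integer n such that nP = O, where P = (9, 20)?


Compute successive multiples of P until we hit O:
  1P = (9, 20)
  2P = (18, 5)
  3P = (8, 17)
  4P = (21, 2)
  5P = (23, 1)
  6P = (20, 26)
  7P = (13, 20)
  8P = (7, 9)
  ... (continuing to 17P)
  17P = O

ord(P) = 17


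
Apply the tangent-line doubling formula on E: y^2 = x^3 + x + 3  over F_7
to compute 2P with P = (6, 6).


Doubling: s = (3 x1^2 + a) / (2 y1)
s = (3*6^2 + 1) / (2*6) mod 7 = 5
x3 = s^2 - 2 x1 mod 7 = 5^2 - 2*6 = 6
y3 = s (x1 - x3) - y1 mod 7 = 5 * (6 - 6) - 6 = 1

2P = (6, 1)


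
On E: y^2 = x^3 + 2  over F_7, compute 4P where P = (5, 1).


k = 4 = 100_2 (binary, LSB first: 001)
Double-and-add from P = (5, 1):
  bit 0 = 0: acc unchanged = O
  bit 1 = 0: acc unchanged = O
  bit 2 = 1: acc = O + (5, 1) = (5, 1)

4P = (5, 1)


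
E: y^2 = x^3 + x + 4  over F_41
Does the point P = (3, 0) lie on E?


Check whether y^2 = x^3 + 1 x + 4 (mod 41) for (x, y) = (3, 0).
LHS: y^2 = 0^2 mod 41 = 0
RHS: x^3 + 1 x + 4 = 3^3 + 1*3 + 4 mod 41 = 34
LHS != RHS

No, not on the curve


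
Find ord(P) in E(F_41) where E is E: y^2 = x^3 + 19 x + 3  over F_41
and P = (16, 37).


Compute successive multiples of P until we hit O:
  1P = (16, 37)
  2P = (10, 39)
  3P = (6, 28)
  4P = (3, 28)
  5P = (30, 29)
  6P = (38, 40)
  7P = (32, 13)
  8P = (26, 19)
  ... (continuing to 47P)
  47P = O

ord(P) = 47


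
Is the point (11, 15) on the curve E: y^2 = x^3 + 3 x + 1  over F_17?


Check whether y^2 = x^3 + 3 x + 1 (mod 17) for (x, y) = (11, 15).
LHS: y^2 = 15^2 mod 17 = 4
RHS: x^3 + 3 x + 1 = 11^3 + 3*11 + 1 mod 17 = 5
LHS != RHS

No, not on the curve


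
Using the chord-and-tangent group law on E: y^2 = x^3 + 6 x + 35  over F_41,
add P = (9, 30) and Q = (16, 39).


P != Q, so use the chord formula.
s = (y2 - y1) / (x2 - x1) = (9) / (7) mod 41 = 13
x3 = s^2 - x1 - x2 mod 41 = 13^2 - 9 - 16 = 21
y3 = s (x1 - x3) - y1 mod 41 = 13 * (9 - 21) - 30 = 19

P + Q = (21, 19)


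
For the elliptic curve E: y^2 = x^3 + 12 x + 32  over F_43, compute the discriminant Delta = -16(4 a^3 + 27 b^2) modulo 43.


4 a^3 + 27 b^2 = 4*12^3 + 27*32^2 = 6912 + 27648 = 34560
Delta = -16 * (34560) = -552960
Delta mod 43 = 20

Delta = 20 (mod 43)


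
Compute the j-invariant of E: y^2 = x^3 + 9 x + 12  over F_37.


Delta = -16(4 a^3 + 27 b^2) mod 37 = 27
-1728 * (4 a)^3 = -1728 * (4*9)^3 mod 37 = 26
j = 26 * 27^(-1) mod 37 = 27

j = 27 (mod 37)


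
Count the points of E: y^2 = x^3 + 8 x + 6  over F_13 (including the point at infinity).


For each x in F_13, count y with y^2 = x^3 + 8 x + 6 mod 13:
  x = 2: RHS = 4, y in [2, 11]  -> 2 point(s)
  x = 6: RHS = 10, y in [6, 7]  -> 2 point(s)
  x = 8: RHS = 10, y in [6, 7]  -> 2 point(s)
  x = 9: RHS = 1, y in [1, 12]  -> 2 point(s)
  x = 12: RHS = 10, y in [6, 7]  -> 2 point(s)
Affine points: 10. Add the point at infinity: total = 11.

#E(F_13) = 11


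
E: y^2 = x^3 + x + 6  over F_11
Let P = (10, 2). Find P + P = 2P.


Doubling: s = (3 x1^2 + a) / (2 y1)
s = (3*10^2 + 1) / (2*2) mod 11 = 1
x3 = s^2 - 2 x1 mod 11 = 1^2 - 2*10 = 3
y3 = s (x1 - x3) - y1 mod 11 = 1 * (10 - 3) - 2 = 5

2P = (3, 5)


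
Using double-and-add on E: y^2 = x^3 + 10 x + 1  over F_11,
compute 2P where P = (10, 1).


k = 2 = 10_2 (binary, LSB first: 01)
Double-and-add from P = (10, 1):
  bit 0 = 0: acc unchanged = O
  bit 1 = 1: acc = O + (3, 6) = (3, 6)

2P = (3, 6)


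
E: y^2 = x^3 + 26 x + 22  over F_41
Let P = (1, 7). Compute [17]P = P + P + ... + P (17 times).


k = 17 = 10001_2 (binary, LSB first: 10001)
Double-and-add from P = (1, 7):
  bit 0 = 1: acc = O + (1, 7) = (1, 7)
  bit 1 = 0: acc unchanged = (1, 7)
  bit 2 = 0: acc unchanged = (1, 7)
  bit 3 = 0: acc unchanged = (1, 7)
  bit 4 = 1: acc = (1, 7) + (38, 32) = (18, 7)

17P = (18, 7)


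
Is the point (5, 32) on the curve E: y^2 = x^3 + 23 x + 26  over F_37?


Check whether y^2 = x^3 + 23 x + 26 (mod 37) for (x, y) = (5, 32).
LHS: y^2 = 32^2 mod 37 = 25
RHS: x^3 + 23 x + 26 = 5^3 + 23*5 + 26 mod 37 = 7
LHS != RHS

No, not on the curve


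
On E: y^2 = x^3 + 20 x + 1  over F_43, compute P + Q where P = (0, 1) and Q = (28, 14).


P != Q, so use the chord formula.
s = (y2 - y1) / (x2 - x1) = (13) / (28) mod 43 = 2
x3 = s^2 - x1 - x2 mod 43 = 2^2 - 0 - 28 = 19
y3 = s (x1 - x3) - y1 mod 43 = 2 * (0 - 19) - 1 = 4

P + Q = (19, 4)


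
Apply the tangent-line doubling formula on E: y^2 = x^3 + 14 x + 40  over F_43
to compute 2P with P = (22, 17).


Doubling: s = (3 x1^2 + a) / (2 y1)
s = (3*22^2 + 14) / (2*17) mod 43 = 33
x3 = s^2 - 2 x1 mod 43 = 33^2 - 2*22 = 13
y3 = s (x1 - x3) - y1 mod 43 = 33 * (22 - 13) - 17 = 22

2P = (13, 22)


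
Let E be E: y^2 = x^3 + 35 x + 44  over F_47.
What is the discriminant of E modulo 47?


4 a^3 + 27 b^2 = 4*35^3 + 27*44^2 = 171500 + 52272 = 223772
Delta = -16 * (223772) = -3580352
Delta mod 47 = 14

Delta = 14 (mod 47)


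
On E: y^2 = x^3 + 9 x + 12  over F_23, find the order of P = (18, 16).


Compute successive multiples of P until we hit O:
  1P = (18, 16)
  2P = (0, 14)
  3P = (7, 21)
  4P = (6, 12)
  5P = (17, 15)
  6P = (12, 13)
  7P = (22, 5)
  8P = (15, 16)
  ... (continuing to 27P)
  27P = O

ord(P) = 27


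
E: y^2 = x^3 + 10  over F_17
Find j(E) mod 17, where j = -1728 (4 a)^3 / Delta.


Delta = -16(4 a^3 + 27 b^2) mod 17 = 14
-1728 * (4 a)^3 = -1728 * (4*0)^3 mod 17 = 0
j = 0 * 14^(-1) mod 17 = 0

j = 0 (mod 17)


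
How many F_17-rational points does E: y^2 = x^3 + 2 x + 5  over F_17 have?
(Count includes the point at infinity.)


For each x in F_17, count y with y^2 = x^3 + 2 x + 5 mod 17:
  x = 1: RHS = 8, y in [5, 12]  -> 2 point(s)
  x = 2: RHS = 0, y in [0]  -> 1 point(s)
  x = 3: RHS = 4, y in [2, 15]  -> 2 point(s)
  x = 4: RHS = 9, y in [3, 14]  -> 2 point(s)
  x = 5: RHS = 4, y in [2, 15]  -> 2 point(s)
  x = 9: RHS = 4, y in [2, 15]  -> 2 point(s)
  x = 11: RHS = 15, y in [7, 10]  -> 2 point(s)
  x = 13: RHS = 1, y in [1, 16]  -> 2 point(s)
  x = 16: RHS = 2, y in [6, 11]  -> 2 point(s)
Affine points: 17. Add the point at infinity: total = 18.

#E(F_17) = 18


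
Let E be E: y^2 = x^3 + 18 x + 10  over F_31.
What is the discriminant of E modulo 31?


4 a^3 + 27 b^2 = 4*18^3 + 27*10^2 = 23328 + 2700 = 26028
Delta = -16 * (26028) = -416448
Delta mod 31 = 6

Delta = 6 (mod 31)


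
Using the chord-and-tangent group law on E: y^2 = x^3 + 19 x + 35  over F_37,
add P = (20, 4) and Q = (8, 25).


P != Q, so use the chord formula.
s = (y2 - y1) / (x2 - x1) = (21) / (25) mod 37 = 26
x3 = s^2 - x1 - x2 mod 37 = 26^2 - 20 - 8 = 19
y3 = s (x1 - x3) - y1 mod 37 = 26 * (20 - 19) - 4 = 22

P + Q = (19, 22)


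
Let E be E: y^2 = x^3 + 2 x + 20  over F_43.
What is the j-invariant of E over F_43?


Delta = -16(4 a^3 + 27 b^2) mod 43 = 21
-1728 * (4 a)^3 = -1728 * (4*2)^3 mod 43 = 32
j = 32 * 21^(-1) mod 43 = 22

j = 22 (mod 43)


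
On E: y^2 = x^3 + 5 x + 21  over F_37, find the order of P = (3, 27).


Compute successive multiples of P until we hit O:
  1P = (3, 27)
  2P = (1, 29)
  3P = (34, 4)
  4P = (26, 2)
  5P = (11, 1)
  6P = (22, 7)
  7P = (21, 27)
  8P = (13, 10)
  ... (continuing to 37P)
  37P = O

ord(P) = 37


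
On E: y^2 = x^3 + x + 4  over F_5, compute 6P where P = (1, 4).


k = 6 = 110_2 (binary, LSB first: 011)
Double-and-add from P = (1, 4):
  bit 0 = 0: acc unchanged = O
  bit 1 = 1: acc = O + (2, 3) = (2, 3)
  bit 2 = 1: acc = (2, 3) + (0, 3) = (3, 2)

6P = (3, 2)


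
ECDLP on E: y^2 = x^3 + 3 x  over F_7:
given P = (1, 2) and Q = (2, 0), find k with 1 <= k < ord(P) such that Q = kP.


Enumerate multiples of P until we hit Q = (2, 0):
  1P = (1, 2)
  2P = (2, 0)
Match found at i = 2.

k = 2


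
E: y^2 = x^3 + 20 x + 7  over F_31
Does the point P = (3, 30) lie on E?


Check whether y^2 = x^3 + 20 x + 7 (mod 31) for (x, y) = (3, 30).
LHS: y^2 = 30^2 mod 31 = 1
RHS: x^3 + 20 x + 7 = 3^3 + 20*3 + 7 mod 31 = 1
LHS = RHS

Yes, on the curve


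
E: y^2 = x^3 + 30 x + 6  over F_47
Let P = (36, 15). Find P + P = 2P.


Doubling: s = (3 x1^2 + a) / (2 y1)
s = (3*36^2 + 30) / (2*15) mod 47 = 46
x3 = s^2 - 2 x1 mod 47 = 46^2 - 2*36 = 23
y3 = s (x1 - x3) - y1 mod 47 = 46 * (36 - 23) - 15 = 19

2P = (23, 19)


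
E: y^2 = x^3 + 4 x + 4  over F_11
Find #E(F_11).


For each x in F_11, count y with y^2 = x^3 + 4 x + 4 mod 11:
  x = 0: RHS = 4, y in [2, 9]  -> 2 point(s)
  x = 1: RHS = 9, y in [3, 8]  -> 2 point(s)
  x = 2: RHS = 9, y in [3, 8]  -> 2 point(s)
  x = 7: RHS = 1, y in [1, 10]  -> 2 point(s)
  x = 8: RHS = 9, y in [3, 8]  -> 2 point(s)
Affine points: 10. Add the point at infinity: total = 11.

#E(F_11) = 11


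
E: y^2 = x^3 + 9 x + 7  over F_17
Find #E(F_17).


For each x in F_17, count y with y^2 = x^3 + 9 x + 7 mod 17:
  x = 1: RHS = 0, y in [0]  -> 1 point(s)
  x = 2: RHS = 16, y in [4, 13]  -> 2 point(s)
  x = 8: RHS = 13, y in [8, 9]  -> 2 point(s)
  x = 9: RHS = 1, y in [1, 16]  -> 2 point(s)
  x = 10: RHS = 9, y in [3, 14]  -> 2 point(s)
  x = 11: RHS = 9, y in [3, 14]  -> 2 point(s)
  x = 13: RHS = 9, y in [3, 14]  -> 2 point(s)
  x = 14: RHS = 4, y in [2, 15]  -> 2 point(s)
  x = 15: RHS = 15, y in [7, 10]  -> 2 point(s)
Affine points: 17. Add the point at infinity: total = 18.

#E(F_17) = 18


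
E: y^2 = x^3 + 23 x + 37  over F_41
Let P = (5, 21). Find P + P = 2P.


Doubling: s = (3 x1^2 + a) / (2 y1)
s = (3*5^2 + 23) / (2*21) mod 41 = 16
x3 = s^2 - 2 x1 mod 41 = 16^2 - 2*5 = 0
y3 = s (x1 - x3) - y1 mod 41 = 16 * (5 - 0) - 21 = 18

2P = (0, 18)


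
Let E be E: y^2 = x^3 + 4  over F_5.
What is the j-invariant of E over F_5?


Delta = -16(4 a^3 + 27 b^2) mod 5 = 3
-1728 * (4 a)^3 = -1728 * (4*0)^3 mod 5 = 0
j = 0 * 3^(-1) mod 5 = 0

j = 0 (mod 5)


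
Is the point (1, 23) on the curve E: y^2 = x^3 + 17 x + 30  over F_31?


Check whether y^2 = x^3 + 17 x + 30 (mod 31) for (x, y) = (1, 23).
LHS: y^2 = 23^2 mod 31 = 2
RHS: x^3 + 17 x + 30 = 1^3 + 17*1 + 30 mod 31 = 17
LHS != RHS

No, not on the curve


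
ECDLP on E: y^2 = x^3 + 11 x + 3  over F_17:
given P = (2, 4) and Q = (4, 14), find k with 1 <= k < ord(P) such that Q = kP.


Enumerate multiples of P until we hit Q = (4, 14):
  1P = (2, 4)
  2P = (4, 3)
  3P = (7, 7)
  4P = (7, 10)
  5P = (4, 14)
Match found at i = 5.

k = 5


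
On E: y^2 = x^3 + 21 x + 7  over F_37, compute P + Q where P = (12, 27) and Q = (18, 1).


P != Q, so use the chord formula.
s = (y2 - y1) / (x2 - x1) = (11) / (6) mod 37 = 8
x3 = s^2 - x1 - x2 mod 37 = 8^2 - 12 - 18 = 34
y3 = s (x1 - x3) - y1 mod 37 = 8 * (12 - 34) - 27 = 19

P + Q = (34, 19)


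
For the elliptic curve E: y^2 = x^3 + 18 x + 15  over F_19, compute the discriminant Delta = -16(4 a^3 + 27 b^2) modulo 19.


4 a^3 + 27 b^2 = 4*18^3 + 27*15^2 = 23328 + 6075 = 29403
Delta = -16 * (29403) = -470448
Delta mod 19 = 11

Delta = 11 (mod 19)


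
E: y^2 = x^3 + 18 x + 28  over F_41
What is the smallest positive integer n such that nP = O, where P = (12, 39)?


Compute successive multiples of P until we hit O:
  1P = (12, 39)
  2P = (35, 27)
  3P = (40, 38)
  4P = (22, 17)
  5P = (2, 21)
  6P = (4, 0)
  7P = (2, 20)
  8P = (22, 24)
  ... (continuing to 12P)
  12P = O

ord(P) = 12


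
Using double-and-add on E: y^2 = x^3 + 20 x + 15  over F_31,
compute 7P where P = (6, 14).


k = 7 = 111_2 (binary, LSB first: 111)
Double-and-add from P = (6, 14):
  bit 0 = 1: acc = O + (6, 14) = (6, 14)
  bit 1 = 1: acc = (6, 14) + (7, 8) = (23, 26)
  bit 2 = 1: acc = (23, 26) + (4, 2) = (8, 6)

7P = (8, 6)


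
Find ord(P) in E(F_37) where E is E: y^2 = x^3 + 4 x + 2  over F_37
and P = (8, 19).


Compute successive multiples of P until we hit O:
  1P = (8, 19)
  2P = (31, 24)
  3P = (7, 15)
  4P = (1, 9)
  5P = (24, 11)
  6P = (33, 12)
  7P = (30, 36)
  8P = (9, 29)
  ... (continuing to 17P)
  17P = O

ord(P) = 17


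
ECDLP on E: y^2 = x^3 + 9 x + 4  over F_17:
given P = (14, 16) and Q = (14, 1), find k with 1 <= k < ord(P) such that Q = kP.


Enumerate multiples of P until we hit Q = (14, 1):
  1P = (14, 16)
  2P = (7, 11)
  3P = (9, 7)
  4P = (2, 9)
  5P = (5, 2)
  6P = (0, 2)
  7P = (4, 11)
  8P = (12, 2)
  9P = (6, 6)
  10P = (6, 11)
  11P = (12, 15)
  12P = (4, 6)
  13P = (0, 15)
  14P = (5, 15)
  15P = (2, 8)
  16P = (9, 10)
  17P = (7, 6)
  18P = (14, 1)
Match found at i = 18.

k = 18


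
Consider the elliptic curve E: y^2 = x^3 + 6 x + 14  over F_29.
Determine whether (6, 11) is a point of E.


Check whether y^2 = x^3 + 6 x + 14 (mod 29) for (x, y) = (6, 11).
LHS: y^2 = 11^2 mod 29 = 5
RHS: x^3 + 6 x + 14 = 6^3 + 6*6 + 14 mod 29 = 5
LHS = RHS

Yes, on the curve


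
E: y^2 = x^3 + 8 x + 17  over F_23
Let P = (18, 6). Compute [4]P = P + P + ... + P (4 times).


k = 4 = 100_2 (binary, LSB first: 001)
Double-and-add from P = (18, 6):
  bit 0 = 0: acc unchanged = O
  bit 1 = 0: acc unchanged = O
  bit 2 = 1: acc = O + (7, 18) = (7, 18)

4P = (7, 18)


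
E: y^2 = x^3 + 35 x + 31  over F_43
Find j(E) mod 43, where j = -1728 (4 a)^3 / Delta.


Delta = -16(4 a^3 + 27 b^2) mod 43 = 15
-1728 * (4 a)^3 = -1728 * (4*35)^3 mod 43 = 16
j = 16 * 15^(-1) mod 43 = 24

j = 24 (mod 43)


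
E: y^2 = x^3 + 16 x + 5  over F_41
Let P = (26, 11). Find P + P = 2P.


Doubling: s = (3 x1^2 + a) / (2 y1)
s = (3*26^2 + 16) / (2*11) mod 41 = 37
x3 = s^2 - 2 x1 mod 41 = 37^2 - 2*26 = 5
y3 = s (x1 - x3) - y1 mod 41 = 37 * (26 - 5) - 11 = 28

2P = (5, 28)


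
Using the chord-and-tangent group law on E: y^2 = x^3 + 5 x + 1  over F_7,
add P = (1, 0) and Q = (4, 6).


P != Q, so use the chord formula.
s = (y2 - y1) / (x2 - x1) = (6) / (3) mod 7 = 2
x3 = s^2 - x1 - x2 mod 7 = 2^2 - 1 - 4 = 6
y3 = s (x1 - x3) - y1 mod 7 = 2 * (1 - 6) - 0 = 4

P + Q = (6, 4)


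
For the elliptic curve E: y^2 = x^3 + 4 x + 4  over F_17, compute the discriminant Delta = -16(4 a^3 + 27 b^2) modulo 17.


4 a^3 + 27 b^2 = 4*4^3 + 27*4^2 = 256 + 432 = 688
Delta = -16 * (688) = -11008
Delta mod 17 = 8

Delta = 8 (mod 17)


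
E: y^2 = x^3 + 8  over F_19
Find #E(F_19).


For each x in F_19, count y with y^2 = x^3 + 0 x + 8 mod 19:
  x = 1: RHS = 9, y in [3, 16]  -> 2 point(s)
  x = 2: RHS = 16, y in [4, 15]  -> 2 point(s)
  x = 3: RHS = 16, y in [4, 15]  -> 2 point(s)
  x = 5: RHS = 0, y in [0]  -> 1 point(s)
  x = 7: RHS = 9, y in [3, 16]  -> 2 point(s)
  x = 8: RHS = 7, y in [8, 11]  -> 2 point(s)
  x = 10: RHS = 1, y in [1, 18]  -> 2 point(s)
  x = 11: RHS = 9, y in [3, 16]  -> 2 point(s)
  x = 12: RHS = 7, y in [8, 11]  -> 2 point(s)
  x = 13: RHS = 1, y in [1, 18]  -> 2 point(s)
  x = 14: RHS = 16, y in [4, 15]  -> 2 point(s)
  x = 15: RHS = 1, y in [1, 18]  -> 2 point(s)
  x = 16: RHS = 0, y in [0]  -> 1 point(s)
  x = 17: RHS = 0, y in [0]  -> 1 point(s)
  x = 18: RHS = 7, y in [8, 11]  -> 2 point(s)
Affine points: 27. Add the point at infinity: total = 28.

#E(F_19) = 28


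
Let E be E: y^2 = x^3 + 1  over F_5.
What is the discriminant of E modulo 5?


4 a^3 + 27 b^2 = 4*0^3 + 27*1^2 = 0 + 27 = 27
Delta = -16 * (27) = -432
Delta mod 5 = 3

Delta = 3 (mod 5)


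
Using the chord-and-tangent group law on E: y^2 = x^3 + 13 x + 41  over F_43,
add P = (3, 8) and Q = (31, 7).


P != Q, so use the chord formula.
s = (y2 - y1) / (x2 - x1) = (42) / (28) mod 43 = 23
x3 = s^2 - x1 - x2 mod 43 = 23^2 - 3 - 31 = 22
y3 = s (x1 - x3) - y1 mod 43 = 23 * (3 - 22) - 8 = 28

P + Q = (22, 28)


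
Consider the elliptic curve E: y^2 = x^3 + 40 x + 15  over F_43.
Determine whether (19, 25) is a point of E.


Check whether y^2 = x^3 + 40 x + 15 (mod 43) for (x, y) = (19, 25).
LHS: y^2 = 25^2 mod 43 = 23
RHS: x^3 + 40 x + 15 = 19^3 + 40*19 + 15 mod 43 = 23
LHS = RHS

Yes, on the curve


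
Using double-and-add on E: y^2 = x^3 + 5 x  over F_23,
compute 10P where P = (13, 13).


k = 10 = 1010_2 (binary, LSB first: 0101)
Double-and-add from P = (13, 13):
  bit 0 = 0: acc unchanged = O
  bit 1 = 1: acc = O + (1, 11) = (1, 11)
  bit 2 = 0: acc unchanged = (1, 11)
  bit 3 = 1: acc = (1, 11) + (16, 6) = (1, 12)

10P = (1, 12)


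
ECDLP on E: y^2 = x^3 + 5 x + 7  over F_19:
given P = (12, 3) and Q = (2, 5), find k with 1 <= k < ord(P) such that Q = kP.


Enumerate multiples of P until we hit Q = (2, 5):
  1P = (12, 3)
  2P = (14, 16)
  3P = (2, 5)
Match found at i = 3.

k = 3


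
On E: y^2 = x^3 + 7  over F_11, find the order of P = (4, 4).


Compute successive multiples of P until we hit O:
  1P = (4, 4)
  2P = (6, 6)
  3P = (2, 9)
  4P = (3, 10)
  5P = (7, 3)
  6P = (5, 0)
  7P = (7, 8)
  8P = (3, 1)
  ... (continuing to 12P)
  12P = O

ord(P) = 12


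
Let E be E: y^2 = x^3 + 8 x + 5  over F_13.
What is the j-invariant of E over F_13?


Delta = -16(4 a^3 + 27 b^2) mod 13 = 8
-1728 * (4 a)^3 = -1728 * (4*8)^3 mod 13 = 8
j = 8 * 8^(-1) mod 13 = 1

j = 1 (mod 13)


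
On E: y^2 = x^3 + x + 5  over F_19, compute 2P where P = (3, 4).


Doubling: s = (3 x1^2 + a) / (2 y1)
s = (3*3^2 + 1) / (2*4) mod 19 = 13
x3 = s^2 - 2 x1 mod 19 = 13^2 - 2*3 = 11
y3 = s (x1 - x3) - y1 mod 19 = 13 * (3 - 11) - 4 = 6

2P = (11, 6)


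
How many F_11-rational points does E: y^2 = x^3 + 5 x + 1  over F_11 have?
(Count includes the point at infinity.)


For each x in F_11, count y with y^2 = x^3 + 5 x + 1 mod 11:
  x = 0: RHS = 1, y in [1, 10]  -> 2 point(s)
  x = 6: RHS = 5, y in [4, 7]  -> 2 point(s)
  x = 7: RHS = 5, y in [4, 7]  -> 2 point(s)
  x = 8: RHS = 3, y in [5, 6]  -> 2 point(s)
  x = 9: RHS = 5, y in [4, 7]  -> 2 point(s)
Affine points: 10. Add the point at infinity: total = 11.

#E(F_11) = 11


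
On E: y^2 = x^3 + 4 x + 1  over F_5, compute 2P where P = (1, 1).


Doubling: s = (3 x1^2 + a) / (2 y1)
s = (3*1^2 + 4) / (2*1) mod 5 = 1
x3 = s^2 - 2 x1 mod 5 = 1^2 - 2*1 = 4
y3 = s (x1 - x3) - y1 mod 5 = 1 * (1 - 4) - 1 = 1

2P = (4, 1)


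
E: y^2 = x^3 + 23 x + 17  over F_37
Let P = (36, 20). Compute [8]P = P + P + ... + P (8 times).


k = 8 = 1000_2 (binary, LSB first: 0001)
Double-and-add from P = (36, 20):
  bit 0 = 0: acc unchanged = O
  bit 1 = 0: acc unchanged = O
  bit 2 = 0: acc unchanged = O
  bit 3 = 1: acc = O + (36, 17) = (36, 17)

8P = (36, 17)


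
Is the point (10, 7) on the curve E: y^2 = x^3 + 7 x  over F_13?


Check whether y^2 = x^3 + 7 x + 0 (mod 13) for (x, y) = (10, 7).
LHS: y^2 = 7^2 mod 13 = 10
RHS: x^3 + 7 x + 0 = 10^3 + 7*10 + 0 mod 13 = 4
LHS != RHS

No, not on the curve


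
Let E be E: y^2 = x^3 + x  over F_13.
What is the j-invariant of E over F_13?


Delta = -16(4 a^3 + 27 b^2) mod 13 = 1
-1728 * (4 a)^3 = -1728 * (4*1)^3 mod 13 = 12
j = 12 * 1^(-1) mod 13 = 12

j = 12 (mod 13)


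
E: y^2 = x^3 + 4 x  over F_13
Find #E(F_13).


For each x in F_13, count y with y^2 = x^3 + 4 x + 0 mod 13:
  x = 0: RHS = 0, y in [0]  -> 1 point(s)
  x = 2: RHS = 3, y in [4, 9]  -> 2 point(s)
  x = 3: RHS = 0, y in [0]  -> 1 point(s)
  x = 10: RHS = 0, y in [0]  -> 1 point(s)
  x = 11: RHS = 10, y in [6, 7]  -> 2 point(s)
Affine points: 7. Add the point at infinity: total = 8.

#E(F_13) = 8


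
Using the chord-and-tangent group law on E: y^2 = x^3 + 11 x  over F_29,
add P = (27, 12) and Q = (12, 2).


P != Q, so use the chord formula.
s = (y2 - y1) / (x2 - x1) = (19) / (14) mod 29 = 20
x3 = s^2 - x1 - x2 mod 29 = 20^2 - 27 - 12 = 13
y3 = s (x1 - x3) - y1 mod 29 = 20 * (27 - 13) - 12 = 7

P + Q = (13, 7)


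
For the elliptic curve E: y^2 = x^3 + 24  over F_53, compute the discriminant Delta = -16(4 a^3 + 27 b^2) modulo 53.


4 a^3 + 27 b^2 = 4*0^3 + 27*24^2 = 0 + 15552 = 15552
Delta = -16 * (15552) = -248832
Delta mod 53 = 3

Delta = 3 (mod 53)


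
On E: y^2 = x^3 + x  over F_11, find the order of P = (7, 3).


Compute successive multiples of P until we hit O:
  1P = (7, 3)
  2P = (9, 10)
  3P = (10, 3)
  4P = (5, 8)
  5P = (8, 5)
  6P = (0, 0)
  7P = (8, 6)
  8P = (5, 3)
  ... (continuing to 12P)
  12P = O

ord(P) = 12


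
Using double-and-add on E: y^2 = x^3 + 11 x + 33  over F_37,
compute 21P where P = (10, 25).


k = 21 = 10101_2 (binary, LSB first: 10101)
Double-and-add from P = (10, 25):
  bit 0 = 1: acc = O + (10, 25) = (10, 25)
  bit 1 = 0: acc unchanged = (10, 25)
  bit 2 = 1: acc = (10, 25) + (35, 22) = (36, 24)
  bit 3 = 0: acc unchanged = (36, 24)
  bit 4 = 1: acc = (36, 24) + (32, 36) = (15, 24)

21P = (15, 24)


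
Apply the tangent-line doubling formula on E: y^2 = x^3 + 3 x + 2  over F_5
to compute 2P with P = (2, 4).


Doubling: s = (3 x1^2 + a) / (2 y1)
s = (3*2^2 + 3) / (2*4) mod 5 = 0
x3 = s^2 - 2 x1 mod 5 = 0^2 - 2*2 = 1
y3 = s (x1 - x3) - y1 mod 5 = 0 * (2 - 1) - 4 = 1

2P = (1, 1)


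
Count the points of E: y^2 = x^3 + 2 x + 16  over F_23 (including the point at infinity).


For each x in F_23, count y with y^2 = x^3 + 2 x + 16 mod 23:
  x = 0: RHS = 16, y in [4, 19]  -> 2 point(s)
  x = 3: RHS = 3, y in [7, 16]  -> 2 point(s)
  x = 5: RHS = 13, y in [6, 17]  -> 2 point(s)
  x = 9: RHS = 4, y in [2, 21]  -> 2 point(s)
  x = 10: RHS = 1, y in [1, 22]  -> 2 point(s)
  x = 11: RHS = 12, y in [9, 14]  -> 2 point(s)
  x = 13: RHS = 8, y in [10, 13]  -> 2 point(s)
  x = 16: RHS = 4, y in [2, 21]  -> 2 point(s)
  x = 17: RHS = 18, y in [8, 15]  -> 2 point(s)
  x = 19: RHS = 13, y in [6, 17]  -> 2 point(s)
  x = 20: RHS = 6, y in [11, 12]  -> 2 point(s)
  x = 21: RHS = 4, y in [2, 21]  -> 2 point(s)
  x = 22: RHS = 13, y in [6, 17]  -> 2 point(s)
Affine points: 26. Add the point at infinity: total = 27.

#E(F_23) = 27


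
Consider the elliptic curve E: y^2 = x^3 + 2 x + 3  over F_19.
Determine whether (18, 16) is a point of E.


Check whether y^2 = x^3 + 2 x + 3 (mod 19) for (x, y) = (18, 16).
LHS: y^2 = 16^2 mod 19 = 9
RHS: x^3 + 2 x + 3 = 18^3 + 2*18 + 3 mod 19 = 0
LHS != RHS

No, not on the curve


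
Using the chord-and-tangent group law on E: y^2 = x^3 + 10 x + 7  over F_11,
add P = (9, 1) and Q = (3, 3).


P != Q, so use the chord formula.
s = (y2 - y1) / (x2 - x1) = (2) / (5) mod 11 = 7
x3 = s^2 - x1 - x2 mod 11 = 7^2 - 9 - 3 = 4
y3 = s (x1 - x3) - y1 mod 11 = 7 * (9 - 4) - 1 = 1

P + Q = (4, 1)


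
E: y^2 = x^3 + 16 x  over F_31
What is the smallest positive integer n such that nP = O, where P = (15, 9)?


Compute successive multiples of P until we hit O:
  1P = (15, 9)
  2P = (9, 25)
  3P = (21, 7)
  4P = (2, 28)
  5P = (11, 9)
  6P = (5, 22)
  7P = (13, 7)
  8P = (4, 2)
  ... (continuing to 32P)
  32P = O

ord(P) = 32


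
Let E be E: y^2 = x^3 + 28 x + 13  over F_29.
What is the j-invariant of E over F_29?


Delta = -16(4 a^3 + 27 b^2) mod 29 = 20
-1728 * (4 a)^3 = -1728 * (4*28)^3 mod 29 = 15
j = 15 * 20^(-1) mod 29 = 8

j = 8 (mod 29)


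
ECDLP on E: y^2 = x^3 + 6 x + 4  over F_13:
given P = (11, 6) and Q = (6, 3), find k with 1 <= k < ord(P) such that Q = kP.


Enumerate multiples of P until we hit Q = (6, 3):
  1P = (11, 6)
  2P = (3, 6)
  3P = (12, 7)
  4P = (4, 1)
  5P = (7, 8)
  6P = (5, 4)
  7P = (0, 2)
  8P = (6, 10)
  9P = (6, 3)
Match found at i = 9.

k = 9


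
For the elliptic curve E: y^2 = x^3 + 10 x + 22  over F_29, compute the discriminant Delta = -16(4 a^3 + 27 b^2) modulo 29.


4 a^3 + 27 b^2 = 4*10^3 + 27*22^2 = 4000 + 13068 = 17068
Delta = -16 * (17068) = -273088
Delta mod 29 = 5

Delta = 5 (mod 29)


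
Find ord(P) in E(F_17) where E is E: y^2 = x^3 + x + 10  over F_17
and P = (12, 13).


Compute successive multiples of P until we hit O:
  1P = (12, 13)
  2P = (11, 3)
  3P = (9, 0)
  4P = (11, 14)
  5P = (12, 4)
  6P = O

ord(P) = 6


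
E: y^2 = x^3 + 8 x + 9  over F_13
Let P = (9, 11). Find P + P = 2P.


Doubling: s = (3 x1^2 + a) / (2 y1)
s = (3*9^2 + 8) / (2*11) mod 13 = 12
x3 = s^2 - 2 x1 mod 13 = 12^2 - 2*9 = 9
y3 = s (x1 - x3) - y1 mod 13 = 12 * (9 - 9) - 11 = 2

2P = (9, 2)


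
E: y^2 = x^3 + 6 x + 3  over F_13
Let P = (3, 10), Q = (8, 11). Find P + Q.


P != Q, so use the chord formula.
s = (y2 - y1) / (x2 - x1) = (1) / (5) mod 13 = 8
x3 = s^2 - x1 - x2 mod 13 = 8^2 - 3 - 8 = 1
y3 = s (x1 - x3) - y1 mod 13 = 8 * (3 - 1) - 10 = 6

P + Q = (1, 6)


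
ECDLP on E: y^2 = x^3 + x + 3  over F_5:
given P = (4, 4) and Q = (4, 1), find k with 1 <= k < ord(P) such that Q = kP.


Enumerate multiples of P until we hit Q = (4, 1):
  1P = (4, 4)
  2P = (1, 0)
  3P = (4, 1)
Match found at i = 3.

k = 3


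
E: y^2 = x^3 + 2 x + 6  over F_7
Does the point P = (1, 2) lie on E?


Check whether y^2 = x^3 + 2 x + 6 (mod 7) for (x, y) = (1, 2).
LHS: y^2 = 2^2 mod 7 = 4
RHS: x^3 + 2 x + 6 = 1^3 + 2*1 + 6 mod 7 = 2
LHS != RHS

No, not on the curve


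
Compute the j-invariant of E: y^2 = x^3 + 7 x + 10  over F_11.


Delta = -16(4 a^3 + 27 b^2) mod 11 = 1
-1728 * (4 a)^3 = -1728 * (4*7)^3 mod 11 = 4
j = 4 * 1^(-1) mod 11 = 4

j = 4 (mod 11)


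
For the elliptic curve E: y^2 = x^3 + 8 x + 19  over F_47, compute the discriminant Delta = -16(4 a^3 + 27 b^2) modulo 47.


4 a^3 + 27 b^2 = 4*8^3 + 27*19^2 = 2048 + 9747 = 11795
Delta = -16 * (11795) = -188720
Delta mod 47 = 32

Delta = 32 (mod 47)


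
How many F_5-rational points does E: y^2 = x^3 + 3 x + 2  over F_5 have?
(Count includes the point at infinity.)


For each x in F_5, count y with y^2 = x^3 + 3 x + 2 mod 5:
  x = 1: RHS = 1, y in [1, 4]  -> 2 point(s)
  x = 2: RHS = 1, y in [1, 4]  -> 2 point(s)
Affine points: 4. Add the point at infinity: total = 5.

#E(F_5) = 5


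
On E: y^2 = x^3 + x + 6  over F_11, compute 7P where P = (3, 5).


k = 7 = 111_2 (binary, LSB first: 111)
Double-and-add from P = (3, 5):
  bit 0 = 1: acc = O + (3, 5) = (3, 5)
  bit 1 = 1: acc = (3, 5) + (8, 3) = (5, 9)
  bit 2 = 1: acc = (5, 9) + (7, 9) = (10, 2)

7P = (10, 2)


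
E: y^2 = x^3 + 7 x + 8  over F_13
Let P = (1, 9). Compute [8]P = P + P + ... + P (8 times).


k = 8 = 1000_2 (binary, LSB first: 0001)
Double-and-add from P = (1, 9):
  bit 0 = 0: acc unchanged = O
  bit 1 = 0: acc unchanged = O
  bit 2 = 0: acc unchanged = O
  bit 3 = 1: acc = O + (11, 8) = (11, 8)

8P = (11, 8)


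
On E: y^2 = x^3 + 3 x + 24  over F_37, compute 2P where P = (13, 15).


Doubling: s = (3 x1^2 + a) / (2 y1)
s = (3*13^2 + 3) / (2*15) mod 37 = 17
x3 = s^2 - 2 x1 mod 37 = 17^2 - 2*13 = 4
y3 = s (x1 - x3) - y1 mod 37 = 17 * (13 - 4) - 15 = 27

2P = (4, 27)


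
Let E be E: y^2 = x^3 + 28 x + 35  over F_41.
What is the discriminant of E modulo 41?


4 a^3 + 27 b^2 = 4*28^3 + 27*35^2 = 87808 + 33075 = 120883
Delta = -16 * (120883) = -1934128
Delta mod 41 = 6

Delta = 6 (mod 41)


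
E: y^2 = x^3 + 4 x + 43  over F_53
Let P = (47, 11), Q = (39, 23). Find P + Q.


P != Q, so use the chord formula.
s = (y2 - y1) / (x2 - x1) = (12) / (45) mod 53 = 25
x3 = s^2 - x1 - x2 mod 53 = 25^2 - 47 - 39 = 9
y3 = s (x1 - x3) - y1 mod 53 = 25 * (47 - 9) - 11 = 38

P + Q = (9, 38)


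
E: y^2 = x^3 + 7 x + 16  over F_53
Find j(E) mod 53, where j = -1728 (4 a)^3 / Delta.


Delta = -16(4 a^3 + 27 b^2) mod 53 = 9
-1728 * (4 a)^3 = -1728 * (4*7)^3 mod 53 = 51
j = 51 * 9^(-1) mod 53 = 41

j = 41 (mod 53)


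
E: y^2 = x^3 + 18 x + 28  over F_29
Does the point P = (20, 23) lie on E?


Check whether y^2 = x^3 + 18 x + 28 (mod 29) for (x, y) = (20, 23).
LHS: y^2 = 23^2 mod 29 = 7
RHS: x^3 + 18 x + 28 = 20^3 + 18*20 + 28 mod 29 = 7
LHS = RHS

Yes, on the curve


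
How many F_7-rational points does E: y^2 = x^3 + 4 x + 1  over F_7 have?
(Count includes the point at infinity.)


For each x in F_7, count y with y^2 = x^3 + 4 x + 1 mod 7:
  x = 0: RHS = 1, y in [1, 6]  -> 2 point(s)
  x = 4: RHS = 4, y in [2, 5]  -> 2 point(s)
Affine points: 4. Add the point at infinity: total = 5.

#E(F_7) = 5


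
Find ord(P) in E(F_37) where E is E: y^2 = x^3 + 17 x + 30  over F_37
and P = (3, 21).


Compute successive multiples of P until we hit O:
  1P = (3, 21)
  2P = (30, 30)
  3P = (0, 17)
  4P = (7, 23)
  5P = (18, 27)
  6P = (28, 6)
  7P = (33, 34)
  8P = (12, 1)
  ... (continuing to 41P)
  41P = O

ord(P) = 41


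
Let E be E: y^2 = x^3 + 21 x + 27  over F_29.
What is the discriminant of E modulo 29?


4 a^3 + 27 b^2 = 4*21^3 + 27*27^2 = 37044 + 19683 = 56727
Delta = -16 * (56727) = -907632
Delta mod 29 = 10

Delta = 10 (mod 29)


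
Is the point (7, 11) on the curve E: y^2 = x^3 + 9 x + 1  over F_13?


Check whether y^2 = x^3 + 9 x + 1 (mod 13) for (x, y) = (7, 11).
LHS: y^2 = 11^2 mod 13 = 4
RHS: x^3 + 9 x + 1 = 7^3 + 9*7 + 1 mod 13 = 4
LHS = RHS

Yes, on the curve


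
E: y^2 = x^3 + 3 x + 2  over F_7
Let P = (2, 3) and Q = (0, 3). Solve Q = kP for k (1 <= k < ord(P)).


Enumerate multiples of P until we hit Q = (0, 3):
  1P = (2, 3)
  2P = (4, 6)
  3P = (5, 3)
  4P = (0, 4)
  5P = (0, 3)
Match found at i = 5.

k = 5


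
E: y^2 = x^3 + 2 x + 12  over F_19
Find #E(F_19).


For each x in F_19, count y with y^2 = x^3 + 2 x + 12 mod 19:
  x = 2: RHS = 5, y in [9, 10]  -> 2 point(s)
  x = 3: RHS = 7, y in [8, 11]  -> 2 point(s)
  x = 10: RHS = 6, y in [5, 14]  -> 2 point(s)
  x = 11: RHS = 16, y in [4, 15]  -> 2 point(s)
  x = 12: RHS = 16, y in [4, 15]  -> 2 point(s)
  x = 15: RHS = 16, y in [4, 15]  -> 2 point(s)
  x = 16: RHS = 17, y in [6, 13]  -> 2 point(s)
  x = 17: RHS = 0, y in [0]  -> 1 point(s)
  x = 18: RHS = 9, y in [3, 16]  -> 2 point(s)
Affine points: 17. Add the point at infinity: total = 18.

#E(F_19) = 18


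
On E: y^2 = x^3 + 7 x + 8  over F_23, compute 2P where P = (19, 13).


Doubling: s = (3 x1^2 + a) / (2 y1)
s = (3*19^2 + 7) / (2*13) mod 23 = 3
x3 = s^2 - 2 x1 mod 23 = 3^2 - 2*19 = 17
y3 = s (x1 - x3) - y1 mod 23 = 3 * (19 - 17) - 13 = 16

2P = (17, 16)


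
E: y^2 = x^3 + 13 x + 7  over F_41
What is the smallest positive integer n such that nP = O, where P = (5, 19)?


Compute successive multiples of P until we hit O:
  1P = (5, 19)
  2P = (35, 0)
  3P = (5, 22)
  4P = O

ord(P) = 4


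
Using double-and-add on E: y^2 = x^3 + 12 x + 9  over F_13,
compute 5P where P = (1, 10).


k = 5 = 101_2 (binary, LSB first: 101)
Double-and-add from P = (1, 10):
  bit 0 = 1: acc = O + (1, 10) = (1, 10)
  bit 1 = 0: acc unchanged = (1, 10)
  bit 2 = 1: acc = (1, 10) + (1, 10) = (1, 3)

5P = (1, 3)


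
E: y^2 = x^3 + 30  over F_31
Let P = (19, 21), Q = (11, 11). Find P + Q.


P != Q, so use the chord formula.
s = (y2 - y1) / (x2 - x1) = (21) / (23) mod 31 = 9
x3 = s^2 - x1 - x2 mod 31 = 9^2 - 19 - 11 = 20
y3 = s (x1 - x3) - y1 mod 31 = 9 * (19 - 20) - 21 = 1

P + Q = (20, 1)


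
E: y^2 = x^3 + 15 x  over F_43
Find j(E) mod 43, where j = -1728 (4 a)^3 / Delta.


Delta = -16(4 a^3 + 27 b^2) mod 43 = 32
-1728 * (4 a)^3 = -1728 * (4*15)^3 mod 43 = 41
j = 41 * 32^(-1) mod 43 = 8

j = 8 (mod 43)


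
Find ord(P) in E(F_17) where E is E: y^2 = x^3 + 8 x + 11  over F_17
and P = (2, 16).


Compute successive multiples of P until we hit O:
  1P = (2, 16)
  2P = (11, 6)
  3P = (13, 0)
  4P = (11, 11)
  5P = (2, 1)
  6P = O

ord(P) = 6


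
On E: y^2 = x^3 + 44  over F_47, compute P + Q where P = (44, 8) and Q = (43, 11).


P != Q, so use the chord formula.
s = (y2 - y1) / (x2 - x1) = (3) / (46) mod 47 = 44
x3 = s^2 - x1 - x2 mod 47 = 44^2 - 44 - 43 = 16
y3 = s (x1 - x3) - y1 mod 47 = 44 * (44 - 16) - 8 = 2

P + Q = (16, 2)


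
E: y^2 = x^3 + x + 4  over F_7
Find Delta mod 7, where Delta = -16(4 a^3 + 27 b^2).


4 a^3 + 27 b^2 = 4*1^3 + 27*4^2 = 4 + 432 = 436
Delta = -16 * (436) = -6976
Delta mod 7 = 3

Delta = 3 (mod 7)


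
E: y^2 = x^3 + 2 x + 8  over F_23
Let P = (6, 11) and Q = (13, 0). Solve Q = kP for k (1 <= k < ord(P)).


Enumerate multiples of P until we hit Q = (13, 0):
  1P = (6, 11)
  2P = (13, 0)
Match found at i = 2.

k = 2


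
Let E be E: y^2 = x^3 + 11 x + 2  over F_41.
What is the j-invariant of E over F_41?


Delta = -16(4 a^3 + 27 b^2) mod 41 = 8
-1728 * (4 a)^3 = -1728 * (4*11)^3 mod 41 = 2
j = 2 * 8^(-1) mod 41 = 31

j = 31 (mod 41)


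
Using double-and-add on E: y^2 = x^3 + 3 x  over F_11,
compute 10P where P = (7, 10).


k = 10 = 1010_2 (binary, LSB first: 0101)
Double-and-add from P = (7, 10):
  bit 0 = 0: acc unchanged = O
  bit 1 = 1: acc = O + (1, 2) = (1, 2)
  bit 2 = 0: acc unchanged = (1, 2)
  bit 3 = 1: acc = (1, 2) + (3, 5) = (1, 9)

10P = (1, 9)


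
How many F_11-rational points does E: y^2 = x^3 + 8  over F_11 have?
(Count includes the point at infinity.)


For each x in F_11, count y with y^2 = x^3 + 0 x + 8 mod 11:
  x = 1: RHS = 9, y in [3, 8]  -> 2 point(s)
  x = 2: RHS = 5, y in [4, 7]  -> 2 point(s)
  x = 5: RHS = 1, y in [1, 10]  -> 2 point(s)
  x = 6: RHS = 4, y in [2, 9]  -> 2 point(s)
  x = 8: RHS = 3, y in [5, 6]  -> 2 point(s)
  x = 9: RHS = 0, y in [0]  -> 1 point(s)
Affine points: 11. Add the point at infinity: total = 12.

#E(F_11) = 12


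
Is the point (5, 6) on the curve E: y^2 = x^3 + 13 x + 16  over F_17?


Check whether y^2 = x^3 + 13 x + 16 (mod 17) for (x, y) = (5, 6).
LHS: y^2 = 6^2 mod 17 = 2
RHS: x^3 + 13 x + 16 = 5^3 + 13*5 + 16 mod 17 = 2
LHS = RHS

Yes, on the curve


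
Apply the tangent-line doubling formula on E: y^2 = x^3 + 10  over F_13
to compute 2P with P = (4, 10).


Doubling: s = (3 x1^2 + a) / (2 y1)
s = (3*4^2 + 0) / (2*10) mod 13 = 5
x3 = s^2 - 2 x1 mod 13 = 5^2 - 2*4 = 4
y3 = s (x1 - x3) - y1 mod 13 = 5 * (4 - 4) - 10 = 3

2P = (4, 3)


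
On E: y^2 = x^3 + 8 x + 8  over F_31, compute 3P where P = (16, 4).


k = 3 = 11_2 (binary, LSB first: 11)
Double-and-add from P = (16, 4):
  bit 0 = 1: acc = O + (16, 4) = (16, 4)
  bit 1 = 1: acc = (16, 4) + (15, 0) = (16, 27)

3P = (16, 27)


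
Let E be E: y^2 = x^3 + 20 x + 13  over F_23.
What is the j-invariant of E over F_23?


Delta = -16(4 a^3 + 27 b^2) mod 23 = 20
-1728 * (4 a)^3 = -1728 * (4*20)^3 mod 23 = 9
j = 9 * 20^(-1) mod 23 = 20

j = 20 (mod 23)


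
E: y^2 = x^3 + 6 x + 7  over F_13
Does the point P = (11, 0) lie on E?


Check whether y^2 = x^3 + 6 x + 7 (mod 13) for (x, y) = (11, 0).
LHS: y^2 = 0^2 mod 13 = 0
RHS: x^3 + 6 x + 7 = 11^3 + 6*11 + 7 mod 13 = 0
LHS = RHS

Yes, on the curve


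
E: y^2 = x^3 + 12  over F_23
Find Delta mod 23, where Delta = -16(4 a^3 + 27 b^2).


4 a^3 + 27 b^2 = 4*0^3 + 27*12^2 = 0 + 3888 = 3888
Delta = -16 * (3888) = -62208
Delta mod 23 = 7

Delta = 7 (mod 23)


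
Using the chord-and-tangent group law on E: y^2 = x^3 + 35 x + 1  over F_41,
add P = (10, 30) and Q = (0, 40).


P != Q, so use the chord formula.
s = (y2 - y1) / (x2 - x1) = (10) / (31) mod 41 = 40
x3 = s^2 - x1 - x2 mod 41 = 40^2 - 10 - 0 = 32
y3 = s (x1 - x3) - y1 mod 41 = 40 * (10 - 32) - 30 = 33

P + Q = (32, 33)


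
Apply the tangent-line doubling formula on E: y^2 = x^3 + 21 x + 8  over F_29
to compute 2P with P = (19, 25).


Doubling: s = (3 x1^2 + a) / (2 y1)
s = (3*19^2 + 21) / (2*25) mod 29 = 7
x3 = s^2 - 2 x1 mod 29 = 7^2 - 2*19 = 11
y3 = s (x1 - x3) - y1 mod 29 = 7 * (19 - 11) - 25 = 2

2P = (11, 2)


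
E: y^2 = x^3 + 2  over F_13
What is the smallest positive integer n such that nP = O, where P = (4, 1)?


Compute successive multiples of P until we hit O:
  1P = (4, 1)
  2P = (9, 9)
  3P = (1, 9)
  4P = (5, 6)
  5P = (3, 4)
  6P = (2, 6)
  7P = (10, 1)
  8P = (12, 12)
  ... (continuing to 19P)
  19P = O

ord(P) = 19


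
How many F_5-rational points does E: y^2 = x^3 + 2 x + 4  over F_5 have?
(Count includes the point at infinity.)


For each x in F_5, count y with y^2 = x^3 + 2 x + 4 mod 5:
  x = 0: RHS = 4, y in [2, 3]  -> 2 point(s)
  x = 2: RHS = 1, y in [1, 4]  -> 2 point(s)
  x = 4: RHS = 1, y in [1, 4]  -> 2 point(s)
Affine points: 6. Add the point at infinity: total = 7.

#E(F_5) = 7


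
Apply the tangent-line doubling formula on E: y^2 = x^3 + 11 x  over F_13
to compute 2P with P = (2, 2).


Doubling: s = (3 x1^2 + a) / (2 y1)
s = (3*2^2 + 11) / (2*2) mod 13 = 9
x3 = s^2 - 2 x1 mod 13 = 9^2 - 2*2 = 12
y3 = s (x1 - x3) - y1 mod 13 = 9 * (2 - 12) - 2 = 12

2P = (12, 12)


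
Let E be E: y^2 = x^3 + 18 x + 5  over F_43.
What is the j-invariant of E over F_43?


Delta = -16(4 a^3 + 27 b^2) mod 43 = 28
-1728 * (4 a)^3 = -1728 * (4*18)^3 mod 43 = 22
j = 22 * 28^(-1) mod 43 = 10

j = 10 (mod 43)


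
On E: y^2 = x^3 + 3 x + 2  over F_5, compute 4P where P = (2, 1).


k = 4 = 100_2 (binary, LSB first: 001)
Double-and-add from P = (2, 1):
  bit 0 = 0: acc unchanged = O
  bit 1 = 0: acc unchanged = O
  bit 2 = 1: acc = O + (2, 4) = (2, 4)

4P = (2, 4)


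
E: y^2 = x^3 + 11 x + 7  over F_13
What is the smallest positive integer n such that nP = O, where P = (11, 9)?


Compute successive multiples of P until we hit O:
  1P = (11, 9)
  2P = (8, 10)
  3P = (10, 8)
  4P = (6, 9)
  5P = (9, 4)
  6P = (9, 9)
  7P = (6, 4)
  8P = (10, 5)
  ... (continuing to 11P)
  11P = O

ord(P) = 11


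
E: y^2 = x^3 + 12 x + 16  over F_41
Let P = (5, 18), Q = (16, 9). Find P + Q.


P != Q, so use the chord formula.
s = (y2 - y1) / (x2 - x1) = (32) / (11) mod 41 = 29
x3 = s^2 - x1 - x2 mod 41 = 29^2 - 5 - 16 = 0
y3 = s (x1 - x3) - y1 mod 41 = 29 * (5 - 0) - 18 = 4

P + Q = (0, 4)


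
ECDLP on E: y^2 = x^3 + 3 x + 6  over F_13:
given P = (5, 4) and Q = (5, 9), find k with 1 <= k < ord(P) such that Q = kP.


Enumerate multiples of P until we hit Q = (5, 9):
  1P = (5, 4)
  2P = (3, 9)
  3P = (8, 10)
  4P = (4, 11)
  5P = (1, 7)
  6P = (10, 3)
  7P = (10, 10)
  8P = (1, 6)
  9P = (4, 2)
  10P = (8, 3)
  11P = (3, 4)
  12P = (5, 9)
Match found at i = 12.

k = 12


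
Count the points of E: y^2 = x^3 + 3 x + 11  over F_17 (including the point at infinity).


For each x in F_17, count y with y^2 = x^3 + 3 x + 11 mod 17:
  x = 1: RHS = 15, y in [7, 10]  -> 2 point(s)
  x = 2: RHS = 8, y in [5, 12]  -> 2 point(s)
  x = 3: RHS = 13, y in [8, 9]  -> 2 point(s)
  x = 4: RHS = 2, y in [6, 11]  -> 2 point(s)
  x = 5: RHS = 15, y in [7, 10]  -> 2 point(s)
  x = 7: RHS = 1, y in [1, 16]  -> 2 point(s)
  x = 9: RHS = 2, y in [6, 11]  -> 2 point(s)
  x = 10: RHS = 4, y in [2, 15]  -> 2 point(s)
  x = 11: RHS = 15, y in [7, 10]  -> 2 point(s)
  x = 14: RHS = 9, y in [3, 14]  -> 2 point(s)
Affine points: 20. Add the point at infinity: total = 21.

#E(F_17) = 21


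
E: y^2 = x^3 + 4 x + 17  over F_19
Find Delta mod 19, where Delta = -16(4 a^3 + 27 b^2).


4 a^3 + 27 b^2 = 4*4^3 + 27*17^2 = 256 + 7803 = 8059
Delta = -16 * (8059) = -128944
Delta mod 19 = 9

Delta = 9 (mod 19)


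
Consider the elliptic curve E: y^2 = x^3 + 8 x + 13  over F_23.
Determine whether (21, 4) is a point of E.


Check whether y^2 = x^3 + 8 x + 13 (mod 23) for (x, y) = (21, 4).
LHS: y^2 = 4^2 mod 23 = 16
RHS: x^3 + 8 x + 13 = 21^3 + 8*21 + 13 mod 23 = 12
LHS != RHS

No, not on the curve


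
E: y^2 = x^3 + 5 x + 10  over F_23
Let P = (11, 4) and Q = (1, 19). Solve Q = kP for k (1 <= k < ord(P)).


Enumerate multiples of P until we hit Q = (1, 19):
  1P = (11, 4)
  2P = (1, 19)
Match found at i = 2.

k = 2
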